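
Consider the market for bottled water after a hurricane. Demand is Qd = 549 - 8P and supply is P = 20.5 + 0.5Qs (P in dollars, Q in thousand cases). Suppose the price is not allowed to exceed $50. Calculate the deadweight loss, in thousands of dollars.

Rearranging supply gives Qs = 2P - 41. Equilibrium: 549 - 8P = 2P - 41, so 590 = 10P and P* = 59, Q* = 77.
Because the ceiling (50) lies below the market-clearing price, it is binding.
At P = 50: Qd = 549 - 8·50 = 149 and Qs = 2·50 - 41 = 59.
Quantity traded falls to 59. At Q = 59 the demand price is (549 - 59)/8 = 61.25 and the supply price is (41 + 59)/2 = 50.
Deadweight loss = ½ · (61.25 - 50) · (77 - 59) = ½ · 11.25 · 18 = 101.25.

101.25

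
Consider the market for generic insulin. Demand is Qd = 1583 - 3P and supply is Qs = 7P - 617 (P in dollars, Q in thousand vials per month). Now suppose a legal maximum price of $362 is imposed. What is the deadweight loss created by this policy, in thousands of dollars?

0

In a free market, 1583 - 3P = 7P - 617 gives the equilibrium P* = 220, Q* = 923.
Since 362 is above P* = 220, the ceiling does not bind and the free-market outcome prevails.
Since the control does not bind, no trades are prevented and deadweight loss is zero.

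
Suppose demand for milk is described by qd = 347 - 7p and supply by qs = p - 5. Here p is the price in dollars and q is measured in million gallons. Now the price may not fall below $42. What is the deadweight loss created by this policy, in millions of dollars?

0

Equilibrium: 347 - 7p = p - 5, so 352 = 8p and p* = 44, q* = 39.
Since 42 is below p* = 44, the floor does not bind and the free-market outcome prevails.
Since the control does not bind, no trades are prevented and deadweight loss is zero.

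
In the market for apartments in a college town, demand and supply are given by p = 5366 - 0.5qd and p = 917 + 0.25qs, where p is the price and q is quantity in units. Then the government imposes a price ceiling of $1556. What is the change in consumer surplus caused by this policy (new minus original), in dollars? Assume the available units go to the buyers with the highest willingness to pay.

Rearranging demand gives qd = 10732 - 2p; rearranging supply gives qs = 4p - 3668. In a free market, 10732 - 2p = 4p - 3668 gives the equilibrium p* = 2400, q* = 5932.
Since 1556 < 2400, the ceiling is binding.
At p = 1556: qd = 10732 - 2·1556 = 7620 and qs = 4·1556 - 3668 = 2556.
Consumer surplus without the control is ½ · (5366 - 2400) · 5932 = 8797156.
With the ceiling, 2556 units are sold at 1556 (assume they go to the highest-value buyers). The demand price at q = 2556 is 4088, so CS = ½ · [(5366 - 1556) + (4088 - 1556)] · 2556 = 8105076.
Change in consumer surplus = 8105076 - 8797156 = -692080.

-692080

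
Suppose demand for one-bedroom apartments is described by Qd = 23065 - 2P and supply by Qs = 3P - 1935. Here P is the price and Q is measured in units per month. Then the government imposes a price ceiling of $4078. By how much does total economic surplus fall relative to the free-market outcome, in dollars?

3187815

Without the control the market clears where 23065 - 2P = 3P - 1935, i.e. P* = 5000 and Q* = 13065.
The ceiling of 4078 is below the equilibrium price 5000, so it binds.
At P = 4078: Qd = 23065 - 2·4078 = 14909 and Qs = 3·4078 - 1935 = 10299.
Quantity traded falls to 10299. At Q = 10299 the demand price is (23065 - 10299)/2 = 6383 and the supply price is (1935 + 10299)/3 = 4078.
Deadweight loss = ½ · (6383 - 4078) · (13065 - 10299) = ½ · 2305 · 2766 = 3187815.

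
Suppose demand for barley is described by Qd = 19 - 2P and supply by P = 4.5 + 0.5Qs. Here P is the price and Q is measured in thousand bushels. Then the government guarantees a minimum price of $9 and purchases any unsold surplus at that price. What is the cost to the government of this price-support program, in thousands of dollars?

72

Rearranging supply gives Qs = 2P - 9. Setting quantity demanded equal to quantity supplied, 19 - 2P = 2P - 9, gives P* = 7 and Q* = 5.
Since 9 > 7, the floor is binding.
At P = 9: Qd = 19 - 2·9 = 1 and Qs = 2·9 - 9 = 9.
Surplus = Qs - Qd = 8.
Government expenditure = surplus × support price = 8 × 9 = 72.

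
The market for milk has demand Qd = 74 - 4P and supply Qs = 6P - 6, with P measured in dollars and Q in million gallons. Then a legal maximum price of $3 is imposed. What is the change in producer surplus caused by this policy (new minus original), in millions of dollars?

-135

Setting quantity demanded equal to quantity supplied, 74 - 4P = 6P - 6, gives P* = 8 and Q* = 42.
Since 3 < 8, the ceiling is binding.
At P = 3: Qd = 74 - 4·3 = 62 and Qs = 6·3 - 6 = 12.
Producer surplus without the control is ½ · (8 - 1) · 42 = 147.
With the ceiling, producers sell 12 units at 3, so PS = ½ · (3 - 1) · 12 = 12.
Change in producer surplus = 12 - 147 = -135.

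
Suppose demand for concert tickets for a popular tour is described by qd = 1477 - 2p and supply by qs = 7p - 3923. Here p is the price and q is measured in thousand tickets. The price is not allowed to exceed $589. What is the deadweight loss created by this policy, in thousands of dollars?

Equilibrium: 1477 - 2p = 7p - 3923, so 5400 = 9p and p* = 600, q* = 277.
The ceiling of 589 is below the equilibrium price 600, so it binds.
At p = 589: qd = 1477 - 2·589 = 299 and qs = 7·589 - 3923 = 200.
Quantity traded falls to 200. At q = 200 the demand price is (1477 - 200)/2 = 638.5 and the supply price is (3923 + 200)/7 = 589.
Deadweight loss = ½ · (638.5 - 589) · (277 - 200) = ½ · 49.5 · 77 = 1905.75.

1905.75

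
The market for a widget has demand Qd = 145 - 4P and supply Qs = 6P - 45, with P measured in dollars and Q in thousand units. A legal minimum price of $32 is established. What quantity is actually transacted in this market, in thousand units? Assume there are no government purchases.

17

Setting quantity demanded equal to quantity supplied, 145 - 4P = 6P - 45, gives P* = 19 and Q* = 69.
The floor of 32 is above the equilibrium price 19, so it binds.
At P = 32: Qd = 145 - 4·32 = 17 and Qs = 6·32 - 45 = 147.
The quantity actually transacted is the short side, demand: 17.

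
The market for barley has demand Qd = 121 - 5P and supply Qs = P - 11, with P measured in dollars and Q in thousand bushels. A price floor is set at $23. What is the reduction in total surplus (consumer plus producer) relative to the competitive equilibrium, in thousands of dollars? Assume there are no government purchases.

15

In a free market, 121 - 5P = P - 11 gives the equilibrium P* = 22, Q* = 11.
The floor of 23 is above the equilibrium price 22, so it binds.
At P = 23: Qd = 121 - 5·23 = 6 and Qs = 23 - 11 = 12.
Quantity traded falls to 6. At Q = 6 the demand price is (121 - 6)/5 = 23 and the supply price is 11 + 6 = 17.
Deadweight loss = ½ · (23 - 17) · (11 - 6) = ½ · 6 · 5 = 15.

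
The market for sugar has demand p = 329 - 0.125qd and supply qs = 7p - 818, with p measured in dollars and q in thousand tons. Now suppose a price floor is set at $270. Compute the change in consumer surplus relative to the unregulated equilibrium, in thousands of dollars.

-25280

Rearranging demand gives qd = 2632 - 8p. Equilibrium: 2632 - 8p = 7p - 818, so 3450 = 15p and p* = 230, q* = 792.
Because the floor (270) lies above the market-clearing price, it is binding.
At p = 270: qd = 2632 - 8·270 = 472 and qs = 7·270 - 818 = 1072.
Consumer surplus without the control is ½ · (329 - 230) · 792 = 39204.
With the floor, consumers buy 472 units at 270, so CS = ½ · (329 - 270) · 472 = 13924.
Change in consumer surplus = 13924 - 39204 = -25280.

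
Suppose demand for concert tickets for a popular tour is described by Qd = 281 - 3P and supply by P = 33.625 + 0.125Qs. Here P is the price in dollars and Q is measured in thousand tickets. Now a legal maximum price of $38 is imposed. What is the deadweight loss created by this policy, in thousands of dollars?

2112

Rearranging supply gives Qs = 8P - 269. Equilibrium: 281 - 3P = 8P - 269, so 550 = 11P and P* = 50, Q* = 131.
Since 38 < 50, the ceiling is binding.
At P = 38: Qd = 281 - 3·38 = 167 and Qs = 8·38 - 269 = 35.
Quantity traded falls to 35. At Q = 35 the demand price is (281 - 35)/3 = 82 and the supply price is (269 + 35)/8 = 38.
Deadweight loss = ½ · (82 - 38) · (131 - 35) = ½ · 44 · 96 = 2112.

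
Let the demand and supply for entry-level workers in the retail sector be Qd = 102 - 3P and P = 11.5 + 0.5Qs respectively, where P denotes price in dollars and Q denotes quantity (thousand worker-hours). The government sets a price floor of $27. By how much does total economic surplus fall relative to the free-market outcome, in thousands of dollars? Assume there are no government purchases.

15

Rearranging supply gives Qs = 2P - 23. In a free market, 102 - 3P = 2P - 23 gives the equilibrium P* = 25, Q* = 27.
The floor of 27 is above the equilibrium price 25, so it binds.
At P = 27: Qd = 102 - 3·27 = 21 and Qs = 2·27 - 23 = 31.
Quantity traded falls to 21. At Q = 21 the demand price is (102 - 21)/3 = 27 and the supply price is (23 + 21)/2 = 22.
Deadweight loss = ½ · (27 - 22) · (27 - 21) = ½ · 5 · 6 = 15.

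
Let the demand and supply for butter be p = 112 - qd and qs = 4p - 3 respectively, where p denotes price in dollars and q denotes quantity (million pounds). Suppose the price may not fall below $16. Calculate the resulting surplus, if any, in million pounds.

0

Rearranging demand gives qd = 112 - p. Without the control the market clears where 112 - p = 4p - 3, i.e. p* = 23 and q* = 89.
The floor of 16 is below the equilibrium price 23, so it is not binding; the market clears at p* = 23, q* = 89.
Since the control does not bind, there is no surplus.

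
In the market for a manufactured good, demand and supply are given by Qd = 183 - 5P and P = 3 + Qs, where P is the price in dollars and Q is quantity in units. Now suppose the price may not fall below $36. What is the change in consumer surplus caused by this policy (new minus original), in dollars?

-77.5

Rearranging supply gives Qs = P - 3. Equilibrium: 183 - 5P = P - 3, so 186 = 6P and P* = 31, Q* = 28.
Because the floor (36) lies above the market-clearing price, it is binding.
At P = 36: Qd = 183 - 5·36 = 3 and Qs = 36 - 3 = 33.
Consumer surplus without the control is ½ · (36.6 - 31) · 28 = 78.4.
With the floor, consumers buy 3 units at 36, so CS = ½ · (36.6 - 36) · 3 = 0.9.
Change in consumer surplus = 0.9 - 78.4 = -77.5.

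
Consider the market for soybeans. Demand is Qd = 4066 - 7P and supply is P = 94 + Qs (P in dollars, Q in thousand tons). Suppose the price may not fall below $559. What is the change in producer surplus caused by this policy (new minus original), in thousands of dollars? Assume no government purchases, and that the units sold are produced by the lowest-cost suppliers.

-31297.5

Rearranging supply gives Qs = P - 94. Equilibrium: 4066 - 7P = P - 94, so 4160 = 8P and P* = 520, Q* = 426.
The floor of 559 is above the equilibrium price 520, so it binds.
At P = 559: Qd = 4066 - 7·559 = 153 and Qs = 559 - 94 = 465.
Producer surplus without the control is ½ · (520 - 94) · 426 = 90738.
With the floor, 153 units are sold at 559. The supply price at Q = 153 is 247, so PS = ½ · [(559 - 94) + (559 - 247)] · 153 = 59440.5.
Change in producer surplus = 59440.5 - 90738 = -31297.5.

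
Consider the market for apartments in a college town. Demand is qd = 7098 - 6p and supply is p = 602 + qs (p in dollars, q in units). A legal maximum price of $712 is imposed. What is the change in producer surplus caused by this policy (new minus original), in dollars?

-117952

Rearranging supply gives qs = p - 602. Equilibrium: 7098 - 6p = p - 602, so 7700 = 7p and p* = 1100, q* = 498.
Since 712 < 1100, the ceiling is binding.
At p = 712: qd = 7098 - 6·712 = 2826 and qs = 712 - 602 = 110.
Producer surplus without the control is ½ · (1100 - 602) · 498 = 124002.
With the ceiling, producers sell 110 units at 712, so PS = ½ · (712 - 602) · 110 = 6050.
Change in producer surplus = 6050 - 124002 = -117952.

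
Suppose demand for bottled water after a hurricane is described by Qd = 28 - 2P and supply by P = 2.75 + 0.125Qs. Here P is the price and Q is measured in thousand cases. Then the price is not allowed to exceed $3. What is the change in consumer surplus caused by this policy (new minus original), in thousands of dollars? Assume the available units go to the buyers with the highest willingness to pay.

Rearranging supply gives Qs = 8P - 22. In a free market, 28 - 2P = 8P - 22 gives the equilibrium P* = 5, Q* = 18.
The ceiling of 3 is below the equilibrium price 5, so it binds.
At P = 3: Qd = 28 - 2·3 = 22 and Qs = 8·3 - 22 = 2.
Consumer surplus without the control is ½ · (14 - 5) · 18 = 81.
With the ceiling, 2 units are sold at 3 (assume they go to the highest-value buyers). The demand price at Q = 2 is 13, so CS = ½ · [(14 - 3) + (13 - 3)] · 2 = 21.
Change in consumer surplus = 21 - 81 = -60.

-60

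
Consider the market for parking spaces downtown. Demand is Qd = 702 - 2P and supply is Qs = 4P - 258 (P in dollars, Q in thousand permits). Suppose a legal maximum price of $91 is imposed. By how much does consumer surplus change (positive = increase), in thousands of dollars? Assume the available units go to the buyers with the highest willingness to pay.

-11730

Without the control the market clears where 702 - 2P = 4P - 258, i.e. P* = 160 and Q* = 382.
The ceiling of 91 is below the equilibrium price 160, so it binds.
At P = 91: Qd = 702 - 2·91 = 520 and Qs = 4·91 - 258 = 106.
Consumer surplus without the control is ½ · (351 - 160) · 382 = 36481.
With the ceiling, 106 units are sold at 91 (assume they go to the highest-value buyers). The demand price at Q = 106 is 298, so CS = ½ · [(351 - 91) + (298 - 91)] · 106 = 24751.
Change in consumer surplus = 24751 - 36481 = -11730.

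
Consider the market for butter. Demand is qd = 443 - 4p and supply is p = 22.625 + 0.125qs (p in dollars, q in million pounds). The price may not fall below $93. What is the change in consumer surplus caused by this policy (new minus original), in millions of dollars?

Rearranging supply gives qs = 8p - 181. In a free market, 443 - 4p = 8p - 181 gives the equilibrium p* = 52, q* = 235.
Since 93 > 52, the floor is binding.
At p = 93: qd = 443 - 4·93 = 71 and qs = 8·93 - 181 = 563.
Consumer surplus without the control is ½ · (110.75 - 52) · 235 = 6903.125.
With the floor, consumers buy 71 units at 93, so CS = ½ · (110.75 - 93) · 71 = 630.125.
Change in consumer surplus = 630.125 - 6903.125 = -6273.

-6273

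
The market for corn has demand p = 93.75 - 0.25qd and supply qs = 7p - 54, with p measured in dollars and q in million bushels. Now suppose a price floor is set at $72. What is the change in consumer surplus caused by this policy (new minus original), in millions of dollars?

-5049

Rearranging demand gives qd = 375 - 4p. Without the control the market clears where 375 - 4p = 7p - 54, i.e. p* = 39 and q* = 219.
Since 72 > 39, the floor is binding.
At p = 72: qd = 375 - 4·72 = 87 and qs = 7·72 - 54 = 450.
Consumer surplus without the control is ½ · (93.75 - 39) · 219 = 5995.125.
With the floor, consumers buy 87 units at 72, so CS = ½ · (93.75 - 72) · 87 = 946.125.
Change in consumer surplus = 946.125 - 5995.125 = -5049.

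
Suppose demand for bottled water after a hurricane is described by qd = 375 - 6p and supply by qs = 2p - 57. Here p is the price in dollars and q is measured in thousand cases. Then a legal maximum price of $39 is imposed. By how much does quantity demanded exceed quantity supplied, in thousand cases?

Setting quantity demanded equal to quantity supplied, 375 - 6p = 2p - 57, gives p* = 54 and q* = 51.
Because the ceiling (39) lies below the market-clearing price, it is binding.
At p = 39: qd = 375 - 6·39 = 141 and qs = 2·39 - 57 = 21.
Shortage = qd - qs = 141 - 21 = 120.

120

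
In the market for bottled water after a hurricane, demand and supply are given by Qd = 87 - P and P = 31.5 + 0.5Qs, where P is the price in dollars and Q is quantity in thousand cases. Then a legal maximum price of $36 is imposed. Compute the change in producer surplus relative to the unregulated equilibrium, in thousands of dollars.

Rearranging supply gives Qs = 2P - 63. Equilibrium: 87 - P = 2P - 63, so 150 = 3P and P* = 50, Q* = 37.
Since 36 < 50, the ceiling is binding.
At P = 36: Qd = 87 - 36 = 51 and Qs = 2·36 - 63 = 9.
Producer surplus without the control is ½ · (50 - 31.5) · 37 = 342.25.
With the ceiling, producers sell 9 units at 36, so PS = ½ · (36 - 31.5) · 9 = 20.25.
Change in producer surplus = 20.25 - 342.25 = -322.

-322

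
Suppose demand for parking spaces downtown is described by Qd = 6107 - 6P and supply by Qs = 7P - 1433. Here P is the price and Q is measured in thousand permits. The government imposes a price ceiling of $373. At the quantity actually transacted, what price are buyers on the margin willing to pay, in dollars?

821.5

In a free market, 6107 - 6P = 7P - 1433 gives the equilibrium P* = 580, Q* = 2627.
Because the ceiling (373) lies below the market-clearing price, it is binding.
At P = 373: Qd = 6107 - 6·373 = 3869 and Qs = 7·373 - 1433 = 1178.
Only 1178 units reach the market. On the demand curve, the marginal buyer's willingness to pay at Q = 1178 is (6107 - 1178)/6 = 821.5.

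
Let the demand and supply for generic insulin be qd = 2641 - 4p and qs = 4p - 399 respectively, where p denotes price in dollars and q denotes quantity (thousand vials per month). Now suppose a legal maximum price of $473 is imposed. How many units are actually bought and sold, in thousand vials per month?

In a free market, 2641 - 4p = 4p - 399 gives the equilibrium p* = 380, q* = 1121.
Since 473 is above p* = 380, the ceiling does not bind and the free-market outcome prevails.

1121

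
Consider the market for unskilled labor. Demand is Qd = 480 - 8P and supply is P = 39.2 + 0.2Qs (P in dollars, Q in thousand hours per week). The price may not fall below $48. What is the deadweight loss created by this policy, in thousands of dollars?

Rearranging supply gives Qs = 5P - 196. Without the control the market clears where 480 - 8P = 5P - 196, i.e. P* = 52 and Q* = 64.
Since 48 is below P* = 52, the floor does not bind and the free-market outcome prevails.
Since the control does not bind, no trades are prevented and deadweight loss is zero.

0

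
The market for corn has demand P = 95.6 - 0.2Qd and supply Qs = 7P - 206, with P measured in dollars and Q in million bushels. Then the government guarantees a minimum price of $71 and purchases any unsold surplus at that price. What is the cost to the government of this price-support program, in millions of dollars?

11928

Rearranging demand gives Qd = 478 - 5P. Equilibrium: 478 - 5P = 7P - 206, so 684 = 12P and P* = 57, Q* = 193.
Because the floor (71) lies above the market-clearing price, it is binding.
At P = 71: Qd = 478 - 5·71 = 123 and Qs = 7·71 - 206 = 291.
Surplus = Qs - Qd = 168.
Government expenditure = surplus × support price = 168 × 71 = 11928.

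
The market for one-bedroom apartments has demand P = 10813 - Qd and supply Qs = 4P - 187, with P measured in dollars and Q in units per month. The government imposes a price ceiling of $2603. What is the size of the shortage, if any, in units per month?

0

Rearranging demand gives Qd = 10813 - P. Equilibrium: 10813 - P = 4P - 187, so 11000 = 5P and P* = 2200, Q* = 8613.
The ceiling of 2603 is above the equilibrium price 2200, so it is not binding; the market clears at P* = 2200, Q* = 8613.
Since the control does not bind, there is no shortage.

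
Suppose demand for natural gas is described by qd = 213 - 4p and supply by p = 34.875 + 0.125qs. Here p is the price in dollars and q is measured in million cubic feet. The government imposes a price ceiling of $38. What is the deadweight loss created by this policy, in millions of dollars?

Rearranging supply gives qs = 8p - 279. In a free market, 213 - 4p = 8p - 279 gives the equilibrium p* = 41, q* = 49.
Because the ceiling (38) lies below the market-clearing price, it is binding.
At p = 38: qd = 213 - 4·38 = 61 and qs = 8·38 - 279 = 25.
Quantity traded falls to 25. At q = 25 the demand price is (213 - 25)/4 = 47 and the supply price is (279 + 25)/8 = 38.
Deadweight loss = ½ · (47 - 38) · (49 - 25) = ½ · 9 · 24 = 108.

108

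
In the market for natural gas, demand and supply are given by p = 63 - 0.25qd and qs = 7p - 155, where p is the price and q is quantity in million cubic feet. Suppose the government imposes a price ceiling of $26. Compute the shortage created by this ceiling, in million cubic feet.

Rearranging demand gives qd = 252 - 4p. In a free market, 252 - 4p = 7p - 155 gives the equilibrium p* = 37, q* = 104.
The ceiling of 26 is below the equilibrium price 37, so it binds.
At p = 26: qd = 252 - 4·26 = 148 and qs = 7·26 - 155 = 27.
Shortage = qd - qs = 148 - 27 = 121.

121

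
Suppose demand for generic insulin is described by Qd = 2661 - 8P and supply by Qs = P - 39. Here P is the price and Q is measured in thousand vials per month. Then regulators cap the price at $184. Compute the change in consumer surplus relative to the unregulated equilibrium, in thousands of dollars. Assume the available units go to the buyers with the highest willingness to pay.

15979

Without the control the market clears where 2661 - 8P = P - 39, i.e. P* = 300 and Q* = 261.
Because the ceiling (184) lies below the market-clearing price, it is binding.
At P = 184: Qd = 2661 - 8·184 = 1189 and Qs = 184 - 39 = 145.
Consumer surplus without the control is ½ · (332.625 - 300) · 261 = 4257.5625.
With the ceiling, 145 units are sold at 184 (assume they go to the highest-value buyers). The demand price at Q = 145 is 314.5, so CS = ½ · [(332.625 - 184) + (314.5 - 184)] · 145 = 20236.5625.
Change in consumer surplus = 20236.5625 - 4257.5625 = 15979.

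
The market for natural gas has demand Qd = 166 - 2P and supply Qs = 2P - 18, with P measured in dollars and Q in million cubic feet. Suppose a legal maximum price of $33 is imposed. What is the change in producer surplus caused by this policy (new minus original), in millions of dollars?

Without the control the market clears where 166 - 2P = 2P - 18, i.e. P* = 46 and Q* = 74.
Because the ceiling (33) lies below the market-clearing price, it is binding.
At P = 33: Qd = 166 - 2·33 = 100 and Qs = 2·33 - 18 = 48.
Producer surplus without the control is ½ · (46 - 9) · 74 = 1369.
With the ceiling, producers sell 48 units at 33, so PS = ½ · (33 - 9) · 48 = 576.
Change in producer surplus = 576 - 1369 = -793.

-793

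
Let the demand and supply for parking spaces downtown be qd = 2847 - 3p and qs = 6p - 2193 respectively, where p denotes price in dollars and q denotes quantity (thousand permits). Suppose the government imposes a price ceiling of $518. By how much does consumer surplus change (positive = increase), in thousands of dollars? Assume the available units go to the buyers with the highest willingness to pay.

Equilibrium: 2847 - 3p = 6p - 2193, so 5040 = 9p and p* = 560, q* = 1167.
The ceiling of 518 is below the equilibrium price 560, so it binds.
At p = 518: qd = 2847 - 3·518 = 1293 and qs = 6·518 - 2193 = 915.
Consumer surplus without the control is ½ · (949 - 560) · 1167 = 226981.5.
With the ceiling, 915 units are sold at 518 (assume they go to the highest-value buyers). The demand price at q = 915 is 644, so CS = ½ · [(949 - 518) + (644 - 518)] · 915 = 254827.5.
Change in consumer surplus = 254827.5 - 226981.5 = 27846.

27846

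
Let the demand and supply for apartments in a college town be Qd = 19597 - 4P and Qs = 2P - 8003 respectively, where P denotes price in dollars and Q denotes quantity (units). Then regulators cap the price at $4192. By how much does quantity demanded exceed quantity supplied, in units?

2448

Without the control the market clears where 19597 - 4P = 2P - 8003, i.e. P* = 4600 and Q* = 1197.
Since 4192 < 4600, the ceiling is binding.
At P = 4192: Qd = 19597 - 4·4192 = 2829 and Qs = 2·4192 - 8003 = 381.
Shortage = Qd - Qs = 2829 - 381 = 2448.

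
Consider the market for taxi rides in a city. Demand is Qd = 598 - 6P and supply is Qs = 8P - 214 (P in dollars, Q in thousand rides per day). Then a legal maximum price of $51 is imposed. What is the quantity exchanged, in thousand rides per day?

194

Equilibrium: 598 - 6P = 8P - 214, so 812 = 14P and P* = 58, Q* = 250.
Since 51 < 58, the ceiling is binding.
At P = 51: Qd = 598 - 6·51 = 292 and Qs = 8·51 - 214 = 194.
The quantity actually transacted is the short side, supply: 194.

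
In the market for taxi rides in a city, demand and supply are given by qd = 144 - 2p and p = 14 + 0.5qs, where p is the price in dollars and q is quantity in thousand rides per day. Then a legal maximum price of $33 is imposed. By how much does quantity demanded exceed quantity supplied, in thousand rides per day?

Rearranging supply gives qs = 2p - 28. Without the control the market clears where 144 - 2p = 2p - 28, i.e. p* = 43 and q* = 58.
The ceiling of 33 is below the equilibrium price 43, so it binds.
At p = 33: qd = 144 - 2·33 = 78 and qs = 2·33 - 28 = 38.
Shortage = qd - qs = 78 - 38 = 40.

40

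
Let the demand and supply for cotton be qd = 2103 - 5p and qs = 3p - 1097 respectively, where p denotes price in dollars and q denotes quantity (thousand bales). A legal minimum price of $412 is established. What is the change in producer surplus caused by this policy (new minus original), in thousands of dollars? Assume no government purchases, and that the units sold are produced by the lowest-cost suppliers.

-84

In a free market, 2103 - 5p = 3p - 1097 gives the equilibrium p* = 400, q* = 103.
The floor of 412 is above the equilibrium price 400, so it binds.
At p = 412: qd = 2103 - 5·412 = 43 and qs = 3·412 - 1097 = 139.
Producer surplus without the control is ½ · (400 - 1097/3) · 103 = 10609/6.
With the floor, 43 units are sold at 412. The supply price at q = 43 is 380, so PS = ½ · [(412 - 1097/3) + (412 - 380)] · 43 = 10105/6.
Change in producer surplus = 10105/6 - 10609/6 = -84.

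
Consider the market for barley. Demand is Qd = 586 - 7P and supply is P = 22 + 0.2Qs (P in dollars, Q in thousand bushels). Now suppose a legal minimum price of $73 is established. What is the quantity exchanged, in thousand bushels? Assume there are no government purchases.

Rearranging supply gives Qs = 5P - 110. Equilibrium: 586 - 7P = 5P - 110, so 696 = 12P and P* = 58, Q* = 180.
Because the floor (73) lies above the market-clearing price, it is binding.
At P = 73: Qd = 586 - 7·73 = 75 and Qs = 5·73 - 110 = 255.
The quantity actually transacted is the short side, demand: 75.

75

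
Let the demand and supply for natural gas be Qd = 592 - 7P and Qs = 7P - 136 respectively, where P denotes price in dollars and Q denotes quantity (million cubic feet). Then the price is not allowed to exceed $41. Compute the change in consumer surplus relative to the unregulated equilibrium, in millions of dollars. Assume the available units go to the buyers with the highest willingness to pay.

1237.5

Equilibrium: 592 - 7P = 7P - 136, so 728 = 14P and P* = 52, Q* = 228.
The ceiling of 41 is below the equilibrium price 52, so it binds.
At P = 41: Qd = 592 - 7·41 = 305 and Qs = 7·41 - 136 = 151.
Consumer surplus without the control is ½ · (592/7 - 52) · 228 = 25992/7.
With the ceiling, 151 units are sold at 41 (assume they go to the highest-value buyers). The demand price at Q = 151 is 63, so CS = ½ · [(592/7 - 41) + (63 - 41)] · 151 = 69309/14.
Change in consumer surplus = 69309/14 - 25992/7 = 1237.5.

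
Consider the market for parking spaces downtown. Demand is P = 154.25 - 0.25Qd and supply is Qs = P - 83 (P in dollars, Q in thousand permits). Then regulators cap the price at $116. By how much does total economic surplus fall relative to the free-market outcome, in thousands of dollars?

360

Rearranging demand gives Qd = 617 - 4P. Without the control the market clears where 617 - 4P = P - 83, i.e. P* = 140 and Q* = 57.
Since 116 < 140, the ceiling is binding.
At P = 116: Qd = 617 - 4·116 = 153 and Qs = 116 - 83 = 33.
Quantity traded falls to 33. At Q = 33 the demand price is (617 - 33)/4 = 146 and the supply price is 83 + 33 = 116.
Deadweight loss = ½ · (146 - 116) · (57 - 33) = ½ · 30 · 24 = 360.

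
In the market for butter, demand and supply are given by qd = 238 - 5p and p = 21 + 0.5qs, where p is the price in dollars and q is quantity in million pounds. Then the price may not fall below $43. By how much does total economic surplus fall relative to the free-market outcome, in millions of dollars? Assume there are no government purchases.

Rearranging supply gives qs = 2p - 42. In a free market, 238 - 5p = 2p - 42 gives the equilibrium p* = 40, q* = 38.
The floor of 43 is above the equilibrium price 40, so it binds.
At p = 43: qd = 238 - 5·43 = 23 and qs = 2·43 - 42 = 44.
Quantity traded falls to 23. At q = 23 the demand price is (238 - 23)/5 = 43 and the supply price is (42 + 23)/2 = 32.5.
Deadweight loss = ½ · (43 - 32.5) · (38 - 23) = ½ · 10.5 · 15 = 78.75.

78.75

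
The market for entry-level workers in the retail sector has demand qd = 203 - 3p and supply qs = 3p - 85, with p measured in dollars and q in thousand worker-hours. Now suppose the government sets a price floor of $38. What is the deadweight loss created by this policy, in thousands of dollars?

In a free market, 203 - 3p = 3p - 85 gives the equilibrium p* = 48, q* = 59.
The floor of 38 is below the equilibrium price 48, so it is not binding; the market clears at p* = 48, q* = 59.
Since the control does not bind, no trades are prevented and deadweight loss is zero.

0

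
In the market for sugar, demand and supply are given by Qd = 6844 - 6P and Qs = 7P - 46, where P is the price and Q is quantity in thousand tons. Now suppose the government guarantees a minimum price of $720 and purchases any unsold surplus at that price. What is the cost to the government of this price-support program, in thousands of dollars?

1778400

Setting quantity demanded equal to quantity supplied, 6844 - 6P = 7P - 46, gives P* = 530 and Q* = 3664.
The floor of 720 is above the equilibrium price 530, so it binds.
At P = 720: Qd = 6844 - 6·720 = 2524 and Qs = 7·720 - 46 = 4994.
Surplus = Qs - Qd = 2470.
Government expenditure = surplus × support price = 2470 × 720 = 1778400.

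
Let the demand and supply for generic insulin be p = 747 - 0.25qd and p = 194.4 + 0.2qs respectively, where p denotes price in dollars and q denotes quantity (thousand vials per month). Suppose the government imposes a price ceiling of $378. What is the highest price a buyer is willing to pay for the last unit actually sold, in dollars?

517.5

Rearranging demand gives qd = 2988 - 4p; rearranging supply gives qs = 5p - 972. Equilibrium: 2988 - 4p = 5p - 972, so 3960 = 9p and p* = 440, q* = 1228.
Because the ceiling (378) lies below the market-clearing price, it is binding.
At p = 378: qd = 2988 - 4·378 = 1476 and qs = 5·378 - 972 = 918.
Only 918 units reach the market. On the demand curve, the marginal buyer's willingness to pay at q = 918 is (2988 - 918)/4 = 517.5.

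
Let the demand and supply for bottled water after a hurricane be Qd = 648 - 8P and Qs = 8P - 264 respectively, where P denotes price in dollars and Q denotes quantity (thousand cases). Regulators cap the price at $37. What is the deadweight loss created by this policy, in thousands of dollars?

3200

Equilibrium: 648 - 8P = 8P - 264, so 912 = 16P and P* = 57, Q* = 192.
The ceiling of 37 is below the equilibrium price 57, so it binds.
At P = 37: Qd = 648 - 8·37 = 352 and Qs = 8·37 - 264 = 32.
Quantity traded falls to 32. At Q = 32 the demand price is (648 - 32)/8 = 77 and the supply price is (264 + 32)/8 = 37.
Deadweight loss = ½ · (77 - 37) · (192 - 32) = ½ · 40 · 160 = 3200.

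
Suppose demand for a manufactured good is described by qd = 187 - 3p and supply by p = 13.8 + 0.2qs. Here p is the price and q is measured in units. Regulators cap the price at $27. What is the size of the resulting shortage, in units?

40

Rearranging supply gives qs = 5p - 69. Without the control the market clears where 187 - 3p = 5p - 69, i.e. p* = 32 and q* = 91.
Because the ceiling (27) lies below the market-clearing price, it is binding.
At p = 27: qd = 187 - 3·27 = 106 and qs = 5·27 - 69 = 66.
Shortage = qd - qs = 106 - 66 = 40.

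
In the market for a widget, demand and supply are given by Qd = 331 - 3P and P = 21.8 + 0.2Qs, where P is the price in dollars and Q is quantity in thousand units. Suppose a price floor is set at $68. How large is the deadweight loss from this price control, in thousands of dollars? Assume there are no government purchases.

Rearranging supply gives Qs = 5P - 109. Equilibrium: 331 - 3P = 5P - 109, so 440 = 8P and P* = 55, Q* = 166.
Because the floor (68) lies above the market-clearing price, it is binding.
At P = 68: Qd = 331 - 3·68 = 127 and Qs = 5·68 - 109 = 231.
Quantity traded falls to 127. At Q = 127 the demand price is (331 - 127)/3 = 68 and the supply price is (109 + 127)/5 = 47.2.
Deadweight loss = ½ · (68 - 47.2) · (166 - 127) = ½ · 20.8 · 39 = 405.6.

405.6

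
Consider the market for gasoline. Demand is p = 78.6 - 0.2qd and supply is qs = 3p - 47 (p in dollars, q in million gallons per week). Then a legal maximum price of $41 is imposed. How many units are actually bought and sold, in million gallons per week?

Rearranging demand gives qd = 393 - 5p. Setting quantity demanded equal to quantity supplied, 393 - 5p = 3p - 47, gives p* = 55 and q* = 118.
The ceiling of 41 is below the equilibrium price 55, so it binds.
At p = 41: qd = 393 - 5·41 = 188 and qs = 3·41 - 47 = 76.
The quantity actually transacted is the short side, supply: 76.

76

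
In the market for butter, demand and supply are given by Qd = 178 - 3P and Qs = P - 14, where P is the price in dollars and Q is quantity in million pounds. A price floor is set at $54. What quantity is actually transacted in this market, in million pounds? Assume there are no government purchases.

16

Without the control the market clears where 178 - 3P = P - 14, i.e. P* = 48 and Q* = 34.
The floor of 54 is above the equilibrium price 48, so it binds.
At P = 54: Qd = 178 - 3·54 = 16 and Qs = 54 - 14 = 40.
The quantity actually transacted is the short side, demand: 16.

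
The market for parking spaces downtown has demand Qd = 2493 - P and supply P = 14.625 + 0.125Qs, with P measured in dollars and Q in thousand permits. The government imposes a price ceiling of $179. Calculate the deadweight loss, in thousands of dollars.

443556

Rearranging supply gives Qs = 8P - 117. In a free market, 2493 - P = 8P - 117 gives the equilibrium P* = 290, Q* = 2203.
The ceiling of 179 is below the equilibrium price 290, so it binds.
At P = 179: Qd = 2493 - 179 = 2314 and Qs = 8·179 - 117 = 1315.
Quantity traded falls to 1315. At Q = 1315 the demand price is 2493 - 1315 = 1178 and the supply price is (117 + 1315)/8 = 179.
Deadweight loss = ½ · (1178 - 179) · (2203 - 1315) = ½ · 999 · 888 = 443556.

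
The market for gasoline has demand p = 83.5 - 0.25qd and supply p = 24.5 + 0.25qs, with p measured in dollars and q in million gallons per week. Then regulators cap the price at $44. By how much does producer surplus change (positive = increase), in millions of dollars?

-980

Rearranging demand gives qd = 334 - 4p; rearranging supply gives qs = 4p - 98. In a free market, 334 - 4p = 4p - 98 gives the equilibrium p* = 54, q* = 118.
Since 44 < 54, the ceiling is binding.
At p = 44: qd = 334 - 4·44 = 158 and qs = 4·44 - 98 = 78.
Producer surplus without the control is ½ · (54 - 24.5) · 118 = 1740.5.
With the ceiling, producers sell 78 units at 44, so PS = ½ · (44 - 24.5) · 78 = 760.5.
Change in producer surplus = 760.5 - 1740.5 = -980.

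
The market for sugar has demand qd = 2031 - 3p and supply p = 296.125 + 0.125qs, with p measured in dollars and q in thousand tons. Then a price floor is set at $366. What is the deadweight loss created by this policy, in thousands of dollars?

Rearranging supply gives qs = 8p - 2369. Equilibrium: 2031 - 3p = 8p - 2369, so 4400 = 11p and p* = 400, q* = 831.
The floor of 366 is below the equilibrium price 400, so it is not binding; the market clears at p* = 400, q* = 831.
Since the control does not bind, no trades are prevented and deadweight loss is zero.

0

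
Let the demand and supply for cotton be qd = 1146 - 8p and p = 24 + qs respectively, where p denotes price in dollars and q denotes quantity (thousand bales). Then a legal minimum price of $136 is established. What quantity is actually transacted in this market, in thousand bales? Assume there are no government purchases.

58

Rearranging supply gives qs = p - 24. Without the control the market clears where 1146 - 8p = p - 24, i.e. p* = 130 and q* = 106.
Since 136 > 130, the floor is binding.
At p = 136: qd = 1146 - 8·136 = 58 and qs = 136 - 24 = 112.
The quantity actually transacted is the short side, demand: 58.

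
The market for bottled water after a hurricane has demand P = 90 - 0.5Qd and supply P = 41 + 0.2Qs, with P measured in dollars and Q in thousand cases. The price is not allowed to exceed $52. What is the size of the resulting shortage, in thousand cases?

Rearranging demand gives Qd = 180 - 2P; rearranging supply gives Qs = 5P - 205. In a free market, 180 - 2P = 5P - 205 gives the equilibrium P* = 55, Q* = 70.
Because the ceiling (52) lies below the market-clearing price, it is binding.
At P = 52: Qd = 180 - 2·52 = 76 and Qs = 5·52 - 205 = 55.
Shortage = Qd - Qs = 76 - 55 = 21.

21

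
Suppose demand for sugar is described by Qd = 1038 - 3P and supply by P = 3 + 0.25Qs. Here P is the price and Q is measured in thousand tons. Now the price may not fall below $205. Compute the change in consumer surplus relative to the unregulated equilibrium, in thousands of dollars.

-27802.5

Rearranging supply gives Qs = 4P - 12. In a free market, 1038 - 3P = 4P - 12 gives the equilibrium P* = 150, Q* = 588.
The floor of 205 is above the equilibrium price 150, so it binds.
At P = 205: Qd = 1038 - 3·205 = 423 and Qs = 4·205 - 12 = 808.
Consumer surplus without the control is ½ · (346 - 150) · 588 = 57624.
With the floor, consumers buy 423 units at 205, so CS = ½ · (346 - 205) · 423 = 29821.5.
Change in consumer surplus = 29821.5 - 57624 = -27802.5.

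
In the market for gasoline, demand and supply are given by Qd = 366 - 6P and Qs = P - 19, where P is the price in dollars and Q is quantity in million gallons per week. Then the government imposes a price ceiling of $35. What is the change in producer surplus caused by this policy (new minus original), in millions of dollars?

Setting quantity demanded equal to quantity supplied, 366 - 6P = P - 19, gives P* = 55 and Q* = 36.
The ceiling of 35 is below the equilibrium price 55, so it binds.
At P = 35: Qd = 366 - 6·35 = 156 and Qs = 35 - 19 = 16.
Producer surplus without the control is ½ · (55 - 19) · 36 = 648.
With the ceiling, producers sell 16 units at 35, so PS = ½ · (35 - 19) · 16 = 128.
Change in producer surplus = 128 - 648 = -520.

-520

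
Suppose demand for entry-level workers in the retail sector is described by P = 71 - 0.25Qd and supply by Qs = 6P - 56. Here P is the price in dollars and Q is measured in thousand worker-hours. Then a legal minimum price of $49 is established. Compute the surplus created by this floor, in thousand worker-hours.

150

Rearranging demand gives Qd = 284 - 4P. In a free market, 284 - 4P = 6P - 56 gives the equilibrium P* = 34, Q* = 148.
The floor of 49 is above the equilibrium price 34, so it binds.
At P = 49: Qd = 284 - 4·49 = 88 and Qs = 6·49 - 56 = 238.
Surplus = Qs - Qd = 238 - 88 = 150.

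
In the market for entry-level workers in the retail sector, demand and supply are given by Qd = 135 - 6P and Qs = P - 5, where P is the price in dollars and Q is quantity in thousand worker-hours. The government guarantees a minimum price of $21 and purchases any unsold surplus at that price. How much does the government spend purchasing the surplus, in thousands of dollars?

147

Without the control the market clears where 135 - 6P = P - 5, i.e. P* = 20 and Q* = 15.
The floor of 21 is above the equilibrium price 20, so it binds.
At P = 21: Qd = 135 - 6·21 = 9 and Qs = 21 - 5 = 16.
Surplus = Qs - Qd = 7.
Government expenditure = surplus × support price = 7 × 21 = 147.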